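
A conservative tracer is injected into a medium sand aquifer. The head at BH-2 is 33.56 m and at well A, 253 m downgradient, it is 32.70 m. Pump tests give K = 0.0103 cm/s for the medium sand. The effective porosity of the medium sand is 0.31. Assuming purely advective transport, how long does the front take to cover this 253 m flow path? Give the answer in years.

Convert K: 0.0103 cm/s × 864 = 8.899 m/day.
Hydraulic gradient i = (33.56 − 32.70) / 253 = 0.86 / 253 = 0.003399.
Darcy flux q = K · i = 8.899 × 0.003399 = 0.03025 m/day.
Seepage velocity v = q / n_e = 0.03025 / 0.31 = 0.09758 m/day.
Travel time t = L / v = 253 / 0.09758 = 2593 days = 7.098 years.

7.10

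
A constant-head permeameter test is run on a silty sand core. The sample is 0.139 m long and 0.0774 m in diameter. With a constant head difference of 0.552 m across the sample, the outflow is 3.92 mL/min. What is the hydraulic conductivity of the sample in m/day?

Cross-sectional area A = π·(d/2)² = π × (0.0774/2)² = 0.004705 m².
Convert discharge: 3.92 mL/min = 6.533e-08 m³/s.
Darcy's law rearranged: K = Q·L / (A·Δh) = 6.533e-08 × 0.139 / (0.004705 × 0.552) = 3.497e-06 m/s = 0.3021 m/day.

0.302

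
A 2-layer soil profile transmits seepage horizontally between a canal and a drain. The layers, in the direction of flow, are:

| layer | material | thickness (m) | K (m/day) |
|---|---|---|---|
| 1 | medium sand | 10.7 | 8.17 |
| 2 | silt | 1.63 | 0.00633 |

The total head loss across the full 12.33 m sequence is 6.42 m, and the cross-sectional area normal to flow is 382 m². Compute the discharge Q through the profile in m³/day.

Flow is perpendicular to layering, so the layers act in series and the equivalent K is the thickness-weighted harmonic mean.
Total thickness L = 10.7 + 1.63 = 12.33 m.
Σ(b_i/K_i) = 10.7/8.17 + 1.63/0.00633 = 258.8 d.
K_eq = L / Σ(b_i/K_i) = 12.33 / 258.8 = 0.04764 m/day.
Q = K_eq · A · (Δh/L) = 0.04764 × 382 × (6.42/12.33) = 9.476 m³/day.

9.48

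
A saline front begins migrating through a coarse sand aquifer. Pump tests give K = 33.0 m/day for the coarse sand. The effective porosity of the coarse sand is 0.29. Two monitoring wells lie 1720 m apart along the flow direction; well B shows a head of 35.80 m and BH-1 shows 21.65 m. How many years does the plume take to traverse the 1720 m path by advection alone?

Hydraulic gradient i = (35.80 − 21.65) / 1720 = 14.15 / 1720 = 0.008227.
Darcy flux q = K · i = 33.00 × 0.008227 = 0.2715 m/day.
Seepage velocity v = q / n_e = 0.2715 / 0.29 = 0.9361 m/day.
Travel time t = L / v = 1720 / 0.9361 = 1837 days = 5.030 years.

5.03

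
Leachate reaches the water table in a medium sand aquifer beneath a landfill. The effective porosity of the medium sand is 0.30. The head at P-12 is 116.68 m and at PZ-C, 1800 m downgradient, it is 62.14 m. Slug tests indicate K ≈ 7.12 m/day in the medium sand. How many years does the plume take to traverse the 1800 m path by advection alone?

6.85

Hydraulic gradient i = (116.68 − 62.14) / 1800 = 54.54 / 1800 = 0.03030.
Darcy flux q = K · i = 7.120 × 0.03030 = 0.2157 m/day.
Seepage velocity v = q / n_e = 0.2157 / 0.30 = 0.7191 m/day.
Travel time t = L / v = 1800 / 0.7191 = 2503 days = 6.853 years.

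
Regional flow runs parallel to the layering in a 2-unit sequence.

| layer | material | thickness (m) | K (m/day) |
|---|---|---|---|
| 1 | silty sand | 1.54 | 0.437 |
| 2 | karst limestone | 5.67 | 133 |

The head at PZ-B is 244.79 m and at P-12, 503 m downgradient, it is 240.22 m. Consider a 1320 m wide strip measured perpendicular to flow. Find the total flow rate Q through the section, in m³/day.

9050

Flow is parallel to layering, so each bed carries its own Darcy discharge and the transmissivities add.
Σ(K_i·b_i) = 0.437×1.54 + 133×5.67 = 754.8 m²/day.
Hydraulic gradient i = (244.79 − 240.22) / 503 = 4.57 / 503 = 0.009085.
Q = Σ(K_i·b_i) · W · i = 754.8 × 1320 × 0.009085 = 9052 m³/day.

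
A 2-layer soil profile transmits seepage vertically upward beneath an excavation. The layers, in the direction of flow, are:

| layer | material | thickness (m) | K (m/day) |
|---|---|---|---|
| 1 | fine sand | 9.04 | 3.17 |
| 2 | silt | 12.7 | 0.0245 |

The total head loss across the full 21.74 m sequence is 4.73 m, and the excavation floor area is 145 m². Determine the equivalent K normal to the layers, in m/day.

0.0417

Flow is perpendicular to layering, so the layers act in series and the equivalent K is the thickness-weighted harmonic mean.
Total thickness L = 9.04 + 12.7 = 21.74 m.
Σ(b_i/K_i) = 9.04/3.17 + 12.7/0.0245 = 521.2 d.
K_eq = L / Σ(b_i/K_i) = 21.74 / 521.2 = 0.04171 m/day.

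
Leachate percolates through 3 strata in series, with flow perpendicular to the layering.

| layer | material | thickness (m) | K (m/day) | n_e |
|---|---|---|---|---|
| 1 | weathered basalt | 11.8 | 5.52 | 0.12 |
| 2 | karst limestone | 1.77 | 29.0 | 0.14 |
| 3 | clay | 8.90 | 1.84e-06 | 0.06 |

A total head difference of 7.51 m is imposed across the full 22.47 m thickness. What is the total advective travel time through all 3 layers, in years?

With flow normal to the layers, continuity requires the same specific discharge q through every layer.
Σ(b_i/K_i) = 11.8/5.52 + 1.77/29.0 + 8.90/1.84e-06 = 4.837e+06 d.
q = Δh / Σ(b_i/K_i) = 7.51 / 4.837e+06 = 1.553e-06 m/day.
In each layer the seepage velocity is v_i = q/n_i, so the layer transit time is t_i = b_i·n_i / q:
  layer 1 (weathered basalt): t_1 = 11.8 × 0.12 / 1.553e-06 = 9.120e+05 d
  layer 2 (karst limestone): t_2 = 1.77 × 0.14 / 1.553e-06 = 1.596e+05 d
  layer 3 (clay): t_3 = 8.90 × 0.06 / 1.553e-06 = 3.439e+05 d
Total t = Σ t_i = 1.416e+06 days = 3876 years.

3880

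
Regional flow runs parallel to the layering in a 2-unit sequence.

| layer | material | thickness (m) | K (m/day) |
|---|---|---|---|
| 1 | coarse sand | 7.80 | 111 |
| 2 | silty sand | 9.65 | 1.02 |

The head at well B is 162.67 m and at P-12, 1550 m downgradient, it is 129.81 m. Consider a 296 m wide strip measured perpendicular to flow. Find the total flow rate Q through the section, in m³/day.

Flow is parallel to layering, so each bed carries its own Darcy discharge and the transmissivities add.
Σ(K_i·b_i) = 111×7.80 + 1.02×9.65 = 875.6 m²/day.
Hydraulic gradient i = (162.67 − 129.81) / 1550 = 32.86 / 1550 = 0.02120.
Q = Σ(K_i·b_i) · W · i = 875.6 × 296 × 0.02120 = 5495 m³/day.

5490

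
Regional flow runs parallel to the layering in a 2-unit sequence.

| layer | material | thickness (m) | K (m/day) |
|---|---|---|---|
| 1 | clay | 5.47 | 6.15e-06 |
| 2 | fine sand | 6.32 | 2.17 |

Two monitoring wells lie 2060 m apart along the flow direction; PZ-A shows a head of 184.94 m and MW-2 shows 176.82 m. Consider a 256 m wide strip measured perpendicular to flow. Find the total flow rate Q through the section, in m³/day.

Flow is parallel to layering, so each bed carries its own Darcy discharge and the transmissivities add.
Σ(K_i·b_i) = 6.15e-06×5.47 + 2.17×6.32 = 13.71 m²/day.
Hydraulic gradient i = (184.94 − 176.82) / 2060 = 8.12 / 2060 = 0.003942.
Q = Σ(K_i·b_i) · W · i = 13.71 × 256 × 0.003942 = 13.84 m³/day.

13.8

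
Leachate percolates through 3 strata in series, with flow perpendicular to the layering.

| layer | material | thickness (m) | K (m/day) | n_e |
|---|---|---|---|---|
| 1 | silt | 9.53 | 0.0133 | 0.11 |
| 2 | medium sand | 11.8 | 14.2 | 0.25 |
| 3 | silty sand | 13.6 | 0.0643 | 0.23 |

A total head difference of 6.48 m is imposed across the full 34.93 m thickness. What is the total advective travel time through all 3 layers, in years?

2.80

With flow normal to the layers, continuity requires the same specific discharge q through every layer.
Σ(b_i/K_i) = 9.53/0.0133 + 11.8/14.2 + 13.6/0.0643 = 928.9 d.
q = Δh / Σ(b_i/K_i) = 6.48 / 928.9 = 0.006976 m/day.
In each layer the seepage velocity is v_i = q/n_i, so the layer transit time is t_i = b_i·n_i / q:
  layer 1 (silt): t_1 = 9.53 × 0.11 / 0.006976 = 150.3 d
  layer 2 (medium sand): t_2 = 11.8 × 0.25 / 0.006976 = 422.9 d
  layer 3 (silty sand): t_3 = 13.6 × 0.23 / 0.006976 = 448.4 d
Total t = Σ t_i = 1022 days = 2.797 years.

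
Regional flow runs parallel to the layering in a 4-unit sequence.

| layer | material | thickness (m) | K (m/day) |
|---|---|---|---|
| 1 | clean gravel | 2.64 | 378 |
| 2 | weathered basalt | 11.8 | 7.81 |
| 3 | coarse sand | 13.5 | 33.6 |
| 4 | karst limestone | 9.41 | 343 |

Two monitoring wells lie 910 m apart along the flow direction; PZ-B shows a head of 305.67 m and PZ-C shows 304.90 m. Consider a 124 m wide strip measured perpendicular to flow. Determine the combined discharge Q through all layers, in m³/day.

501

Flow is parallel to layering, so each bed carries its own Darcy discharge and the transmissivities add.
Σ(K_i·b_i) = 378×2.64 + 7.81×11.8 + 33.6×13.5 + 343×9.41 = 4771 m²/day.
Hydraulic gradient i = (305.67 − 304.90) / 910 = 0.77 / 910 = 0.0008462.
Q = Σ(K_i·b_i) · W · i = 4771 × 124 × 0.0008462 = 500.6 m³/day.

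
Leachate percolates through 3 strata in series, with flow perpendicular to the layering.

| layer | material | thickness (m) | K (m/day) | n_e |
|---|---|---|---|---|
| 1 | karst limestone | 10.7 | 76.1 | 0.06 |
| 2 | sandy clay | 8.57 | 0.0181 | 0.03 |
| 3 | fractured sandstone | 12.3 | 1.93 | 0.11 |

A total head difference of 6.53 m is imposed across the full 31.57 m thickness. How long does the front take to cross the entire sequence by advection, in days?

With flow normal to the layers, continuity requires the same specific discharge q through every layer.
Σ(b_i/K_i) = 10.7/76.1 + 8.57/0.0181 + 12.3/1.93 = 480.0 d.
q = Δh / Σ(b_i/K_i) = 6.53 / 480.0 = 0.01360 m/day.
In each layer the seepage velocity is v_i = q/n_i, so the layer transit time is t_i = b_i·n_i / q:
  layer 1 (karst limestone): t_1 = 10.7 × 0.06 / 0.01360 = 47.19 d
  layer 2 (sandy clay): t_2 = 8.57 × 0.03 / 0.01360 = 18.90 d
  layer 3 (fractured sandstone): t_3 = 12.3 × 0.11 / 0.01360 = 99.45 d
Total t = Σ t_i = 165.5 days.

166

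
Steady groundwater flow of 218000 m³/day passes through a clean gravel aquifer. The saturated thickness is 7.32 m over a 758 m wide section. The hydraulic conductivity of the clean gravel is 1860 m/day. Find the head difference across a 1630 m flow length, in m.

Cross-sectional area A = 758 × 7.32 = 5549 m².
From Q = K·A·i, i = Q / (K·A) = 218000 / (1860 × 5549) = 0.02112.
Head loss Δh = i · L = 0.02112 × 1630 = 34.43 m.

34.4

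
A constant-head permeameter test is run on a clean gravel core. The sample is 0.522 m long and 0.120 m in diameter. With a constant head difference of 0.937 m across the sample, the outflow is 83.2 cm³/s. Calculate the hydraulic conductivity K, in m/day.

354

Cross-sectional area A = π·(d/2)² = π × (0.120/2)² = 0.01131 m².
Convert discharge: 83.2 cm³/s = 8.320e-05 m³/s.
Darcy's law rearranged: K = Q·L / (A·Δh) = 8.320e-05 × 0.522 / (0.01131 × 0.937) = 0.004098 m/s = 354.1 m/day.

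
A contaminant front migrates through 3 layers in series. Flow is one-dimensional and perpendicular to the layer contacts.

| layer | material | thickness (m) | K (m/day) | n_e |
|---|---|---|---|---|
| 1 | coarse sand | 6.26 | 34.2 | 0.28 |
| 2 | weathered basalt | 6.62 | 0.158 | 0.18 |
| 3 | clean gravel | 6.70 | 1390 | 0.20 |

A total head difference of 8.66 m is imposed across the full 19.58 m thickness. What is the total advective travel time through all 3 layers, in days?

With flow normal to the layers, continuity requires the same specific discharge q through every layer.
Σ(b_i/K_i) = 6.26/34.2 + 6.62/0.158 + 6.70/1390 = 42.09 d.
q = Δh / Σ(b_i/K_i) = 8.66 / 42.09 = 0.2058 m/day.
In each layer the seepage velocity is v_i = q/n_i, so the layer transit time is t_i = b_i·n_i / q:
  layer 1 (coarse sand): t_1 = 6.26 × 0.28 / 0.2058 = 8.518 d
  layer 2 (weathered basalt): t_2 = 6.62 × 0.18 / 0.2058 = 5.791 d
  layer 3 (clean gravel): t_3 = 6.70 × 0.20 / 0.2058 = 6.512 d
Total t = Σ t_i = 20.82 days.

20.8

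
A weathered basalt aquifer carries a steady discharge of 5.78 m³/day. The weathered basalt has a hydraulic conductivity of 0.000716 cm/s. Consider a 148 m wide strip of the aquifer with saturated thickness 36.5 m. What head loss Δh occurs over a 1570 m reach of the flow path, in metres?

Convert K: 0.000716 cm/s × 864 = 0.6186 m/day.
Cross-sectional area A = 148 × 36.5 = 5402 m².
From Q = K·A·i, i = Q / (K·A) = 5.78 / (0.6186 × 5402) = 0.001730.
Head loss Δh = i · L = 0.001730 × 1570 = 2.715 m.

2.72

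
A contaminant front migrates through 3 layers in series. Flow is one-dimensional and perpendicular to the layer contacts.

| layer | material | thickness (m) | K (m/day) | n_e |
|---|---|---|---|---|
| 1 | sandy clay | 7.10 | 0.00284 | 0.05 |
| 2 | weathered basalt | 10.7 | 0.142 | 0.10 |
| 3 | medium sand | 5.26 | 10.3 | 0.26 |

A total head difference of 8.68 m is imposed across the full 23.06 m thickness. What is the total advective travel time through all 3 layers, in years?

With flow normal to the layers, continuity requires the same specific discharge q through every layer.
Σ(b_i/K_i) = 7.10/0.00284 + 10.7/0.142 + 5.26/10.3 = 2576 d.
q = Δh / Σ(b_i/K_i) = 8.68 / 2576 = 0.003370 m/day.
In each layer the seepage velocity is v_i = q/n_i, so the layer transit time is t_i = b_i·n_i / q:
  layer 1 (sandy clay): t_1 = 7.10 × 0.05 / 0.003370 = 105.3 d
  layer 2 (weathered basalt): t_2 = 10.7 × 0.10 / 0.003370 = 317.5 d
  layer 3 (medium sand): t_3 = 5.26 × 0.26 / 0.003370 = 405.8 d
Total t = Σ t_i = 828.7 days = 2.269 years.

2.27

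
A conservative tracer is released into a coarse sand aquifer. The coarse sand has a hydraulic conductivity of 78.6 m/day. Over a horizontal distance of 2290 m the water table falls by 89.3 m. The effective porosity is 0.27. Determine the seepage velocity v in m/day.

Hydraulic gradient i = Δh / L = 89.3 / 2290 = 0.03900.
Darcy flux q = K · i = 78.60 × 0.03900 = 3.065 m/day.
Seepage velocity v = q / n_e = 3.065 / 0.27 = 11.35 m/day.

11.4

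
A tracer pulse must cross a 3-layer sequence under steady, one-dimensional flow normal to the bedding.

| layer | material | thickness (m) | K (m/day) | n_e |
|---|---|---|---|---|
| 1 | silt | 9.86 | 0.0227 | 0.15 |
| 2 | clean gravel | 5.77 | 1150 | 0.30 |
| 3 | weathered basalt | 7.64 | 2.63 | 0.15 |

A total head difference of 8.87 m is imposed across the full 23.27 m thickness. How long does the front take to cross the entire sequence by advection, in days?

With flow normal to the layers, continuity requires the same specific discharge q through every layer.
Σ(b_i/K_i) = 9.86/0.0227 + 5.77/1150 + 7.64/2.63 = 437.3 d.
q = Δh / Σ(b_i/K_i) = 8.87 / 437.3 = 0.02028 m/day.
In each layer the seepage velocity is v_i = q/n_i, so the layer transit time is t_i = b_i·n_i / q:
  layer 1 (silt): t_1 = 9.86 × 0.15 / 0.02028 = 72.91 d
  layer 2 (clean gravel): t_2 = 5.77 × 0.30 / 0.02028 = 85.33 d
  layer 3 (weathered basalt): t_3 = 7.64 × 0.15 / 0.02028 = 56.50 d
Total t = Σ t_i = 214.7 days.

215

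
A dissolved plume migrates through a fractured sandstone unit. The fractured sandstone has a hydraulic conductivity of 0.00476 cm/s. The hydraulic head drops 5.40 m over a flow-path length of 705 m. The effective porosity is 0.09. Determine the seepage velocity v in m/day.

Convert K: 0.00476 cm/s × 864 = 4.113 m/day.
Hydraulic gradient i = Δh / L = 5.40 / 705 = 0.007660.
Darcy flux q = K · i = 4.113 × 0.007660 = 0.03150 m/day.
Seepage velocity v = q / n_e = 0.03150 / 0.09 = 0.3500 m/day.

0.350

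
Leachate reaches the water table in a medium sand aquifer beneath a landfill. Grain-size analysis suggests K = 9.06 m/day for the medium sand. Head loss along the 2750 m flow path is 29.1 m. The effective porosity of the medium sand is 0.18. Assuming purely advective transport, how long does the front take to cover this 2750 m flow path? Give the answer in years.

Hydraulic gradient i = Δh / L = 29.1 / 2750 = 0.01058.
Darcy flux q = K · i = 9.060 × 0.01058 = 0.09587 m/day.
Seepage velocity v = q / n_e = 0.09587 / 0.18 = 0.5326 m/day.
Travel time t = L / v = 2750 / 0.5326 = 5163 days = 14.14 years.

14.1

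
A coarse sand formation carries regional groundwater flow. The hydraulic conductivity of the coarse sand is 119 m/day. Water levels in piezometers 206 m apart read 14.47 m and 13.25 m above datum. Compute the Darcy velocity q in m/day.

0.705

Hydraulic gradient i = (14.47 − 13.25) / 206 = 1.22 / 206 = 0.005922.
Specific discharge q = K · i = 119.0 × 0.005922 = 0.7048 m/day.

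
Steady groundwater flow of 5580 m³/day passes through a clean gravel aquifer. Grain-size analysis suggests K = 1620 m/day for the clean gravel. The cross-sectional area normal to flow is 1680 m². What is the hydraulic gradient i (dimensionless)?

0.00205

From Q = K·A·i, i = Q / (K·A) = 5580 / (1620 × 1680) = 0.002050.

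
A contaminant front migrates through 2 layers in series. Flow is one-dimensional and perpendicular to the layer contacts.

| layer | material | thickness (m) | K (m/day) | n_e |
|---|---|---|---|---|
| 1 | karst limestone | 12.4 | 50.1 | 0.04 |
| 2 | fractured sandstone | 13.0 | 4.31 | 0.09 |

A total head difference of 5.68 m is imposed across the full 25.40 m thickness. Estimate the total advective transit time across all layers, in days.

0.957

With flow normal to the layers, continuity requires the same specific discharge q through every layer.
Σ(b_i/K_i) = 12.4/50.1 + 13.0/4.31 = 3.264 d.
q = Δh / Σ(b_i/K_i) = 5.68 / 3.264 = 1.740 m/day.
In each layer the seepage velocity is v_i = q/n_i, so the layer transit time is t_i = b_i·n_i / q:
  layer 1 (karst limestone): t_1 = 12.4 × 0.04 / 1.740 = 0.2850 d
  layer 2 (fractured sandstone): t_2 = 13.0 × 0.09 / 1.740 = 0.6723 d
Total t = Σ t_i = 0.9573 days.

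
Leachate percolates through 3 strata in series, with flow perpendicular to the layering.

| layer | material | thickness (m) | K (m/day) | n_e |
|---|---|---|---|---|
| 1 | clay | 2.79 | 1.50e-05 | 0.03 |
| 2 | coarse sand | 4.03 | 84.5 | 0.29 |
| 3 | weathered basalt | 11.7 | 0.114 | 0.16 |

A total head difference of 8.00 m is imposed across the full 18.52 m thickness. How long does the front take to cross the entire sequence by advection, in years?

199

With flow normal to the layers, continuity requires the same specific discharge q through every layer.
Σ(b_i/K_i) = 2.79/1.50e-05 + 4.03/84.5 + 11.7/0.114 = 1.861e+05 d.
q = Δh / Σ(b_i/K_i) = 8.00 / 1.861e+05 = 4.299e-05 m/day.
In each layer the seepage velocity is v_i = q/n_i, so the layer transit time is t_i = b_i·n_i / q:
  layer 1 (clay): t_1 = 2.79 × 0.03 / 4.299e-05 = 1947 d
  layer 2 (coarse sand): t_2 = 4.03 × 0.29 / 4.299e-05 = 27187 d
  layer 3 (weathered basalt): t_3 = 11.7 × 0.16 / 4.299e-05 = 43548 d
Total t = Σ t_i = 72682 days = 199.0 years.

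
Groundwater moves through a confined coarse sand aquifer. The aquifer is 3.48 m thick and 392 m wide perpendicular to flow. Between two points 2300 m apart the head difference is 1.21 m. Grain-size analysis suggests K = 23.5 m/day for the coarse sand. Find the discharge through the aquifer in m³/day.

16.9

Cross-sectional area A = 392 × 3.48 = 1364 m².
Hydraulic gradient i = Δh / L = 1.21 / 2300 = 0.0005261.
Darcy's law: Q = K · A · i = 23.50 × 1364 × 0.0005261 = 16.87 m³/day.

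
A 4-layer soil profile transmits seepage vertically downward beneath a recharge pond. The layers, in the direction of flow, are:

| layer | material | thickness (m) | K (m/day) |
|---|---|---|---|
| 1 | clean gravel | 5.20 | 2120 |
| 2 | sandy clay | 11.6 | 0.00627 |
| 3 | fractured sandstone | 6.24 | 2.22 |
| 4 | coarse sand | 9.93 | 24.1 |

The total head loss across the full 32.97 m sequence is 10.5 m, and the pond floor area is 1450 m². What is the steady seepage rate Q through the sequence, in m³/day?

Flow is perpendicular to layering, so the layers act in series and the equivalent K is the thickness-weighted harmonic mean.
Total thickness L = 5.20 + 11.6 + 6.24 + 9.93 = 32.97 m.
Σ(b_i/K_i) = 5.20/2120 + 11.6/0.00627 + 6.24/2.22 + 9.93/24.1 = 1853 d.
K_eq = L / Σ(b_i/K_i) = 32.97 / 1853 = 0.01779 m/day.
Q = K_eq · A · (Δh/L) = 0.01779 × 1450 × (10.5/32.97) = 8.215 m³/day.

8.22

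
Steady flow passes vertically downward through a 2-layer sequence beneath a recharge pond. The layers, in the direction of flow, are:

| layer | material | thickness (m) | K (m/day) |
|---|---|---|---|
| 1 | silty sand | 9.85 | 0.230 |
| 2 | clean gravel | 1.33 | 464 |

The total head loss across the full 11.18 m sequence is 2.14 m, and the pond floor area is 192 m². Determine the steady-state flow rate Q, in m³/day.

Flow is perpendicular to layering, so the layers act in series and the equivalent K is the thickness-weighted harmonic mean.
Total thickness L = 9.85 + 1.33 = 11.18 m.
Σ(b_i/K_i) = 9.85/0.230 + 1.33/464 = 42.83 d.
K_eq = L / Σ(b_i/K_i) = 11.18 / 42.83 = 0.2610 m/day.
Q = K_eq · A · (Δh/L) = 0.2610 × 192 × (2.14/11.18) = 9.594 m³/day.

9.59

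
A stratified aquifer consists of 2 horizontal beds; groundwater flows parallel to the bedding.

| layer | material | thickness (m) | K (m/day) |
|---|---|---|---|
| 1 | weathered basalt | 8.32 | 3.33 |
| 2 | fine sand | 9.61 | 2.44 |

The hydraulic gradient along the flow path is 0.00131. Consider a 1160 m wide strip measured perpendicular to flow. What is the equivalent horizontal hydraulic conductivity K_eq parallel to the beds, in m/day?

2.85

Flow is parallel to layering, so each bed carries its own Darcy discharge and the transmissivities add.
Σ(K_i·b_i) = 3.33×8.32 + 2.44×9.61 = 51.15 m²/day.
Total thickness b = 17.93 m, so K_eq = Σ(K_i·b_i)/b = 2.853 m/day.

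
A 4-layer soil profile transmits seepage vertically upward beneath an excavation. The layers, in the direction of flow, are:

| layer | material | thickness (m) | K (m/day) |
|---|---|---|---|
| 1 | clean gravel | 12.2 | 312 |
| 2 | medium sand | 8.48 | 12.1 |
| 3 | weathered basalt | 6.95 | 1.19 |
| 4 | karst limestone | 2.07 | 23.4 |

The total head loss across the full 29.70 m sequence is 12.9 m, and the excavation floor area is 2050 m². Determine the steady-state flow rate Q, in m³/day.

Flow is perpendicular to layering, so the layers act in series and the equivalent K is the thickness-weighted harmonic mean.
Total thickness L = 12.2 + 8.48 + 6.95 + 2.07 = 29.70 m.
Σ(b_i/K_i) = 12.2/312 + 8.48/12.1 + 6.95/1.19 + 2.07/23.4 = 6.669 d.
K_eq = L / Σ(b_i/K_i) = 29.70 / 6.669 = 4.454 m/day.
Q = K_eq · A · (Δh/L) = 4.454 × 2050 × (12.9/29.70) = 3966 m³/day.

3970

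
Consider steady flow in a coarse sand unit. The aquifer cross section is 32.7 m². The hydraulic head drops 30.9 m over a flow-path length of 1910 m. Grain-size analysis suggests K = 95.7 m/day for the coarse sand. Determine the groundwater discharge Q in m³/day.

50.6

Hydraulic gradient i = Δh / L = 30.9 / 1910 = 0.01618.
Darcy's law: Q = K · A · i = 95.70 × 32.70 × 0.01618 = 50.63 m³/day.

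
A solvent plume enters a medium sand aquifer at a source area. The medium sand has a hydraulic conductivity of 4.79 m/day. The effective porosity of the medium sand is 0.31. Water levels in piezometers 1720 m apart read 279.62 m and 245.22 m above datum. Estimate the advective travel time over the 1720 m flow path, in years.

15.2

Hydraulic gradient i = (279.62 − 245.22) / 1720 = 34.4 / 1720 = 0.02000.
Darcy flux q = K · i = 4.790 × 0.02000 = 0.09580 m/day.
Seepage velocity v = q / n_e = 0.09580 / 0.31 = 0.3090 m/day.
Travel time t = L / v = 1720 / 0.3090 = 5566 days = 15.24 years.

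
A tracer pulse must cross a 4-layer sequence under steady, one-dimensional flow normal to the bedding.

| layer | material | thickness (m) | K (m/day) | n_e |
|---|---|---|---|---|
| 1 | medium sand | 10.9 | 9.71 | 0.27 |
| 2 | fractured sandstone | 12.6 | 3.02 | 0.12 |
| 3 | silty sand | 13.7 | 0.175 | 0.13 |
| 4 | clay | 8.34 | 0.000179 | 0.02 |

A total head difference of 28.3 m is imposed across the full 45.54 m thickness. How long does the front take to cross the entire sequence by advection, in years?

28.9

With flow normal to the layers, continuity requires the same specific discharge q through every layer.
Σ(b_i/K_i) = 10.9/9.71 + 12.6/3.02 + 13.7/0.175 + 8.34/0.000179 = 46676 d.
q = Δh / Σ(b_i/K_i) = 28.3 / 46676 = 0.0006063 m/day.
In each layer the seepage velocity is v_i = q/n_i, so the layer transit time is t_i = b_i·n_i / q:
  layer 1 (medium sand): t_1 = 10.9 × 0.27 / 0.0006063 = 4854 d
  layer 2 (fractured sandstone): t_2 = 12.6 × 0.12 / 0.0006063 = 2494 d
  layer 3 (silty sand): t_3 = 13.7 × 0.13 / 0.0006063 = 2937 d
  layer 4 (clay): t_4 = 8.34 × 0.02 / 0.0006063 = 275.1 d
Total t = Σ t_i = 10560 days = 28.91 years.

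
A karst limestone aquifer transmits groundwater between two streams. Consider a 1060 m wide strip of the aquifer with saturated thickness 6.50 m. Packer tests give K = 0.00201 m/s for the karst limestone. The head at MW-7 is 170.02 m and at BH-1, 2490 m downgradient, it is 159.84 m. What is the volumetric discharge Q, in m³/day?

4890

Convert K: 0.00201 m/s × 86400 = 173.7 m/day.
Cross-sectional area A = 1060 × 6.50 = 6890 m².
Hydraulic gradient i = (170.02 − 159.84) / 2490 = 10.18 / 2490 = 0.004088.
Darcy's law: Q = K · A · i = 173.7 × 6890 × 0.004088 = 4892 m³/day.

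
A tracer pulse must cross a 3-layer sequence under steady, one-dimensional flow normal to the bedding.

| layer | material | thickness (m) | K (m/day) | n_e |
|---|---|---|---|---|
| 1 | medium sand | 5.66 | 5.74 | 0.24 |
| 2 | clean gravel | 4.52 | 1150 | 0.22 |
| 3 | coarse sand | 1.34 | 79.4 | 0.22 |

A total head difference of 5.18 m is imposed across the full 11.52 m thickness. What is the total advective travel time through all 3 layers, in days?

With flow normal to the layers, continuity requires the same specific discharge q through every layer.
Σ(b_i/K_i) = 5.66/5.74 + 4.52/1150 + 1.34/79.4 = 1.007 d.
q = Δh / Σ(b_i/K_i) = 5.18 / 1.007 = 5.145 m/day.
In each layer the seepage velocity is v_i = q/n_i, so the layer transit time is t_i = b_i·n_i / q:
  layer 1 (medium sand): t_1 = 5.66 × 0.24 / 5.145 = 0.2640 d
  layer 2 (clean gravel): t_2 = 4.52 × 0.22 / 5.145 = 0.1933 d
  layer 3 (coarse sand): t_3 = 1.34 × 0.22 / 5.145 = 0.05730 d
Total t = Σ t_i = 0.5146 days.

0.515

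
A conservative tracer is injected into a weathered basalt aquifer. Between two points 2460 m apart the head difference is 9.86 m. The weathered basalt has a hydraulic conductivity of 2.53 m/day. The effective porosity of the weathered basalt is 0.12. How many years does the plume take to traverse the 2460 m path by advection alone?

79.7

Hydraulic gradient i = Δh / L = 9.86 / 2460 = 0.004008.
Darcy flux q = K · i = 2.530 × 0.004008 = 0.01014 m/day.
Seepage velocity v = q / n_e = 0.01014 / 0.12 = 0.08450 m/day.
Travel time t = L / v = 2460 / 0.08450 = 29111 days = 79.70 years.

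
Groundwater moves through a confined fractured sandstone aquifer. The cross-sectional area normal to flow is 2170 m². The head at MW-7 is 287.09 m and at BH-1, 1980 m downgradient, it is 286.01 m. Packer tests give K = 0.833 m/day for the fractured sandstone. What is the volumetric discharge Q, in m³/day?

Hydraulic gradient i = (287.09 − 286.01) / 1980 = 1.08 / 1980 = 0.0005455.
Darcy's law: Q = K · A · i = 0.8330 × 2170 × 0.0005455 = 0.9860 m³/day.

0.986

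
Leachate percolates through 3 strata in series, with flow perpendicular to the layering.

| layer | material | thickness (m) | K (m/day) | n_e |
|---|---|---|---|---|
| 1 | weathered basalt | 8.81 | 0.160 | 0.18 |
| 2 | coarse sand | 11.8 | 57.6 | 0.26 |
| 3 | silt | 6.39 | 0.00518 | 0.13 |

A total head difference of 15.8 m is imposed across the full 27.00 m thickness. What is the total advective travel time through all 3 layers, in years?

1.22

With flow normal to the layers, continuity requires the same specific discharge q through every layer.
Σ(b_i/K_i) = 8.81/0.160 + 11.8/57.6 + 6.39/0.00518 = 1289 d.
q = Δh / Σ(b_i/K_i) = 15.8 / 1289 = 0.01226 m/day.
In each layer the seepage velocity is v_i = q/n_i, so the layer transit time is t_i = b_i·n_i / q:
  layer 1 (weathered basalt): t_1 = 8.81 × 0.18 / 0.01226 = 129.4 d
  layer 2 (coarse sand): t_2 = 11.8 × 0.26 / 0.01226 = 250.3 d
  layer 3 (silt): t_3 = 6.39 × 0.13 / 0.01226 = 67.76 d
Total t = Σ t_i = 447.4 days = 1.225 years.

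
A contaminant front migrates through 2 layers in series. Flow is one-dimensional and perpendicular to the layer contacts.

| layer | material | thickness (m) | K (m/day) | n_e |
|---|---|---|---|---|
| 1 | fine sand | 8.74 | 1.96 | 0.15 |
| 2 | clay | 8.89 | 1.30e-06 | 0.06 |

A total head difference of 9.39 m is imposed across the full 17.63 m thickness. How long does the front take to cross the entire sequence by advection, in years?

With flow normal to the layers, continuity requires the same specific discharge q through every layer.
Σ(b_i/K_i) = 8.74/1.96 + 8.89/1.30e-06 = 6.838e+06 d.
q = Δh / Σ(b_i/K_i) = 9.39 / 6.838e+06 = 1.373e-06 m/day.
In each layer the seepage velocity is v_i = q/n_i, so the layer transit time is t_i = b_i·n_i / q:
  layer 1 (fine sand): t_1 = 8.74 × 0.15 / 1.373e-06 = 9.548e+05 d
  layer 2 (clay): t_2 = 8.89 × 0.06 / 1.373e-06 = 3.885e+05 d
Total t = Σ t_i = 1.343e+06 days = 3678 years.

3680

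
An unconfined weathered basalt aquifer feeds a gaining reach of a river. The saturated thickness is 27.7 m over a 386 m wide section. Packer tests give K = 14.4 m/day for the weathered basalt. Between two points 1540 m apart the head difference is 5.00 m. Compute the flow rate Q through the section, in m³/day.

Cross-sectional area A = 386 × 27.7 = 10692 m².
Hydraulic gradient i = Δh / L = 5.00 / 1540 = 0.003247.
Darcy's law: Q = K · A · i = 14.40 × 10692 × 0.003247 = 499.9 m³/day.

500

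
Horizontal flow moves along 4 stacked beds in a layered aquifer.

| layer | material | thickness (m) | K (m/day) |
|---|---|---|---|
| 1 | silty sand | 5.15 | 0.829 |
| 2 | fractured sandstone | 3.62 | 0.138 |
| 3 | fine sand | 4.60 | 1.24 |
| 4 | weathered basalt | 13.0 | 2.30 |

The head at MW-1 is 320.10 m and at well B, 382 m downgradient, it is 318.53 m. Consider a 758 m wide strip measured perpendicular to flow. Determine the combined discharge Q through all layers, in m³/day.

Flow is parallel to layering, so each bed carries its own Darcy discharge and the transmissivities add.
Σ(K_i·b_i) = 0.829×5.15 + 0.138×3.62 + 1.24×4.60 + 2.30×13.0 = 40.37 m²/day.
Hydraulic gradient i = (320.10 − 318.53) / 382 = 1.57 / 382 = 0.004110.
Q = Σ(K_i·b_i) · W · i = 40.37 × 758 × 0.004110 = 125.8 m³/day.

126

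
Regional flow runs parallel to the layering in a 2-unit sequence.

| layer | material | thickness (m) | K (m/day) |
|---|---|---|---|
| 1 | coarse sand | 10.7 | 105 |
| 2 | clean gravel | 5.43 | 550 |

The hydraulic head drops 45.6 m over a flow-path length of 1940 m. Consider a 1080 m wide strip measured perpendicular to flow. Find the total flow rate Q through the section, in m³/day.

Flow is parallel to layering, so each bed carries its own Darcy discharge and the transmissivities add.
Σ(K_i·b_i) = 105×10.7 + 550×5.43 = 4110 m²/day.
Hydraulic gradient i = Δh / L = 45.6 / 1940 = 0.02351.
Q = Σ(K_i·b_i) · W · i = 4110 × 1080 × 0.02351 = 1.043e+05 m³/day.

104000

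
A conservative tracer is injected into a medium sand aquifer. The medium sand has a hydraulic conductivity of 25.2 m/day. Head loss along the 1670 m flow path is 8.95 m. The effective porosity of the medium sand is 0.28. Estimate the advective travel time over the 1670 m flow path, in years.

Hydraulic gradient i = Δh / L = 8.95 / 1670 = 0.005359.
Darcy flux q = K · i = 25.20 × 0.005359 = 0.1351 m/day.
Seepage velocity v = q / n_e = 0.1351 / 0.28 = 0.4823 m/day.
Travel time t = L / v = 1670 / 0.4823 = 3462 days = 9.479 years.

9.48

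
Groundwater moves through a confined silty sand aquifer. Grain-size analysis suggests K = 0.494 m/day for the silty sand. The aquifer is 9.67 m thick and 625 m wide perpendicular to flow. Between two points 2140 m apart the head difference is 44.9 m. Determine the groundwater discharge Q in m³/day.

Cross-sectional area A = 625 × 9.67 = 6044 m².
Hydraulic gradient i = Δh / L = 44.9 / 2140 = 0.02098.
Darcy's law: Q = K · A · i = 0.4940 × 6044 × 0.02098 = 62.64 m³/day.

62.6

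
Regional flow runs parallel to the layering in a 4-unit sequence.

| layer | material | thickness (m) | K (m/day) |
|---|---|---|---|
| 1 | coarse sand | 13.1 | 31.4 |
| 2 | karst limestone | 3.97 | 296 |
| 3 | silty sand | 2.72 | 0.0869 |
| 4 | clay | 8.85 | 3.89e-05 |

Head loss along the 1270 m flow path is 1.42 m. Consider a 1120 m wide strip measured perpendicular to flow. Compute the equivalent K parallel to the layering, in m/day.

55.4

Flow is parallel to layering, so each bed carries its own Darcy discharge and the transmissivities add.
Σ(K_i·b_i) = 31.4×13.1 + 296×3.97 + 0.0869×2.72 + 3.89e-05×8.85 = 1587 m²/day.
Total thickness b = 28.64 m, so K_eq = Σ(K_i·b_i)/b = 55.40 m/day.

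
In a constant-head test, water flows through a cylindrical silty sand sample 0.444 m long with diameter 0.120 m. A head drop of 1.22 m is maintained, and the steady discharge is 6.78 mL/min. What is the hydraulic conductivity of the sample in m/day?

Cross-sectional area A = π·(d/2)² = π × (0.120/2)² = 0.01131 m².
Convert discharge: 6.78 mL/min = 1.130e-07 m³/s.
Darcy's law rearranged: K = Q·L / (A·Δh) = 1.130e-07 × 0.444 / (0.01131 × 1.22) = 3.636e-06 m/s = 0.3142 m/day.

0.314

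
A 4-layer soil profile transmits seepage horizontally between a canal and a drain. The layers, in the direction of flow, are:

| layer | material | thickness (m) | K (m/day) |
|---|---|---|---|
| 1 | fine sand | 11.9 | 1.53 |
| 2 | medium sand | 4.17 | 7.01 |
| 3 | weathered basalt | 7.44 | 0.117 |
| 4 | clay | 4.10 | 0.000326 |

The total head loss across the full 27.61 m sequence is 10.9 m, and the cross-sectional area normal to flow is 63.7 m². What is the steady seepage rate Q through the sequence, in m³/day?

Flow is perpendicular to layering, so the layers act in series and the equivalent K is the thickness-weighted harmonic mean.
Total thickness L = 11.9 + 4.17 + 7.44 + 4.10 = 27.61 m.
Σ(b_i/K_i) = 11.9/1.53 + 4.17/7.01 + 7.44/0.117 + 4.10/0.000326 = 12649 d.
K_eq = L / Σ(b_i/K_i) = 27.61 / 12649 = 0.002183 m/day.
Q = K_eq · A · (Δh/L) = 0.002183 × 63.7 × (10.9/27.61) = 0.05489 m³/day.

0.0549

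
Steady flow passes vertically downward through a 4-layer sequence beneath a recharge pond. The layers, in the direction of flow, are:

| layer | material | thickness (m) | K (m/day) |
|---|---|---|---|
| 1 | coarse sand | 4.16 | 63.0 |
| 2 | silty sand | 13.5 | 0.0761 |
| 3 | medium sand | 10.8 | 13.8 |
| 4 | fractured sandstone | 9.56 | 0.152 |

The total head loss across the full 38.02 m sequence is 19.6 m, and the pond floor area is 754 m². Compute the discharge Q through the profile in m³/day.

61.3

Flow is perpendicular to layering, so the layers act in series and the equivalent K is the thickness-weighted harmonic mean.
Total thickness L = 4.16 + 13.5 + 10.8 + 9.56 = 38.02 m.
Σ(b_i/K_i) = 4.16/63.0 + 13.5/0.0761 + 10.8/13.8 + 9.56/0.152 = 241.1 d.
K_eq = L / Σ(b_i/K_i) = 38.02 / 241.1 = 0.1577 m/day.
Q = K_eq · A · (Δh/L) = 0.1577 × 754 × (19.6/38.02) = 61.29 m³/day.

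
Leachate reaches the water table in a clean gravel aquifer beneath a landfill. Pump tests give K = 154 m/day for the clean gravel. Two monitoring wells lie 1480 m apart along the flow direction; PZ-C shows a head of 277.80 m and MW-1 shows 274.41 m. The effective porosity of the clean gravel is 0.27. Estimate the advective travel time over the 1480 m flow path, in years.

Hydraulic gradient i = (277.80 − 274.41) / 1480 = 3.39 / 1480 = 0.002291.
Darcy flux q = K · i = 154.0 × 0.002291 = 0.3527 m/day.
Seepage velocity v = q / n_e = 0.3527 / 0.27 = 1.306 m/day.
Travel time t = L / v = 1480 / 1.306 = 1133 days = 3.102 years.

3.10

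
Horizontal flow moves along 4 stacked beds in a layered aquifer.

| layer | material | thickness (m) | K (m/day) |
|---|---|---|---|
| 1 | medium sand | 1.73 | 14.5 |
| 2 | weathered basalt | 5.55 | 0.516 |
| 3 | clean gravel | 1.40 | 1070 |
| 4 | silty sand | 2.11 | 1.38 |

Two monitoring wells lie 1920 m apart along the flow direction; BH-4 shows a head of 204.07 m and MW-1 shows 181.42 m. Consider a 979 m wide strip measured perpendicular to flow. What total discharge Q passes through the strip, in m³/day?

Flow is parallel to layering, so each bed carries its own Darcy discharge and the transmissivities add.
Σ(K_i·b_i) = 14.5×1.73 + 0.516×5.55 + 1070×1.40 + 1.38×2.11 = 1529 m²/day.
Hydraulic gradient i = (204.07 − 181.42) / 1920 = 22.65 / 1920 = 0.01180.
Q = Σ(K_i·b_i) · W · i = 1529 × 979 × 0.01180 = 17657 m³/day.

17700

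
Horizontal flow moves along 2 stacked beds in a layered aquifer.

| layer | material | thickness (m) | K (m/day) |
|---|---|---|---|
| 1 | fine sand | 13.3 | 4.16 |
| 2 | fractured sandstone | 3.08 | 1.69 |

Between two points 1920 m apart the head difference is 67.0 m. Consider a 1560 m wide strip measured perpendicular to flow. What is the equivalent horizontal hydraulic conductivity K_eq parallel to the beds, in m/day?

Flow is parallel to layering, so each bed carries its own Darcy discharge and the transmissivities add.
Σ(K_i·b_i) = 4.16×13.3 + 1.69×3.08 = 60.53 m²/day.
Total thickness b = 16.38 m, so K_eq = Σ(K_i·b_i)/b = 3.696 m/day.

3.70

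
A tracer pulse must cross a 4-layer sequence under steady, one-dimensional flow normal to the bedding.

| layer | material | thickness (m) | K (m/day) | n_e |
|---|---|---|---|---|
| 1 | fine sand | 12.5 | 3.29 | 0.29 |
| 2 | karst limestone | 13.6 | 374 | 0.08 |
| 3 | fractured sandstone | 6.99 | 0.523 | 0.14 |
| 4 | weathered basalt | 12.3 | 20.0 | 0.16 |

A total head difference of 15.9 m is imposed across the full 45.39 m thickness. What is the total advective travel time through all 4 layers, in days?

With flow normal to the layers, continuity requires the same specific discharge q through every layer.
Σ(b_i/K_i) = 12.5/3.29 + 13.6/374 + 6.99/0.523 + 12.3/20.0 = 17.82 d.
q = Δh / Σ(b_i/K_i) = 15.9 / 17.82 = 0.8925 m/day.
In each layer the seepage velocity is v_i = q/n_i, so the layer transit time is t_i = b_i·n_i / q:
  layer 1 (fine sand): t_1 = 12.5 × 0.29 / 0.8925 = 4.062 d
  layer 2 (karst limestone): t_2 = 13.6 × 0.08 / 0.8925 = 1.219 d
  layer 3 (fractured sandstone): t_3 = 6.99 × 0.14 / 0.8925 = 1.097 d
  layer 4 (weathered basalt): t_4 = 12.3 × 0.16 / 0.8925 = 2.205 d
Total t = Σ t_i = 8.583 days.

8.58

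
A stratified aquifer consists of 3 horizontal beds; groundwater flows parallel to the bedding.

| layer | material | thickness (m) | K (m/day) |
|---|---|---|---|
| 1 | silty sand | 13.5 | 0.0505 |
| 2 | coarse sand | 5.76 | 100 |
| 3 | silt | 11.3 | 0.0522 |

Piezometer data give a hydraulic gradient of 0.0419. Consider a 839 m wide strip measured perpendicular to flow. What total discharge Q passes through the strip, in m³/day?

Flow is parallel to layering, so each bed carries its own Darcy discharge and the transmissivities add.
Σ(K_i·b_i) = 0.0505×13.5 + 100×5.76 + 0.0522×11.3 = 577.3 m²/day.
Hydraulic gradient i = 0.0419.
Q = Σ(K_i·b_i) · W · i = 577.3 × 839 × 0.04190 = 20293 m³/day.

20300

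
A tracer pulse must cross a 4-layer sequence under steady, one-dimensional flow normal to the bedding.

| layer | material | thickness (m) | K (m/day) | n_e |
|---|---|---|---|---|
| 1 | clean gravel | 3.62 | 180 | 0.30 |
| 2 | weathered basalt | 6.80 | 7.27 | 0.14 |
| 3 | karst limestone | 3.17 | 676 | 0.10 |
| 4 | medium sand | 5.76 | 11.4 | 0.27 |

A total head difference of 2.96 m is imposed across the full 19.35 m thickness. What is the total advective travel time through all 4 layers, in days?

1.94

With flow normal to the layers, continuity requires the same specific discharge q through every layer.
Σ(b_i/K_i) = 3.62/180 + 6.80/7.27 + 3.17/676 + 5.76/11.4 = 1.465 d.
q = Δh / Σ(b_i/K_i) = 2.96 / 1.465 = 2.020 m/day.
In each layer the seepage velocity is v_i = q/n_i, so the layer transit time is t_i = b_i·n_i / q:
  layer 1 (clean gravel): t_1 = 3.62 × 0.30 / 2.020 = 0.5376 d
  layer 2 (weathered basalt): t_2 = 6.80 × 0.14 / 2.020 = 0.4713 d
  layer 3 (karst limestone): t_3 = 3.17 × 0.10 / 2.020 = 0.1569 d
  layer 4 (medium sand): t_4 = 5.76 × 0.27 / 2.020 = 0.7699 d
Total t = Σ t_i = 1.936 days.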